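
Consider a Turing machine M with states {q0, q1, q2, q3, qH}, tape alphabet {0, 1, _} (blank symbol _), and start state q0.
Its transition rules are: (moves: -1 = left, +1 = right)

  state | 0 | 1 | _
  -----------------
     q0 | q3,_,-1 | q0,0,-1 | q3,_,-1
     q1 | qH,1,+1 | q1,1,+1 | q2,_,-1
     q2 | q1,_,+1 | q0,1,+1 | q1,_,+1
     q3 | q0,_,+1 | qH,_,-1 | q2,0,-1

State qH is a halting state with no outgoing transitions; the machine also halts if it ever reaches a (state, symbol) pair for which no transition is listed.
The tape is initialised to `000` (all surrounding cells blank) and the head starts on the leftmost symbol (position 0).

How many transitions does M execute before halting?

4

q0 | __[0]00   read 0 → write _, move -1, go to q3
q3 | _[_]_00   read _ → write 0, move -1, go to q2
q2 | [_]0_00   read _ → write _, move +1, go to q1
q1 | _[0]_00   read 0 → write 1, move +1, go to qH
qH | _1[_]00
M halts after 4 transitions.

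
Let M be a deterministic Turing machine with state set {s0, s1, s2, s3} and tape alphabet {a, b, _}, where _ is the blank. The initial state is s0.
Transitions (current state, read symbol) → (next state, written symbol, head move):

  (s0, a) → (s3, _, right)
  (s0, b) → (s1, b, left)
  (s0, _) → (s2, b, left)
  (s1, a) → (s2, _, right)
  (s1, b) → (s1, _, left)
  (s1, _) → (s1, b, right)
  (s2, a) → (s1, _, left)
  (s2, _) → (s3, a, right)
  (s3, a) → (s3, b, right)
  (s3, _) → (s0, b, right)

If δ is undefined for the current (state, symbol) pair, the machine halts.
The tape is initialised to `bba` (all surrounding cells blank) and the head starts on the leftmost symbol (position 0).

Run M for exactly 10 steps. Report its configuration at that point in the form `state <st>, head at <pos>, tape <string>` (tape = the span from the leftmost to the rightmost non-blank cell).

s0 | __[b]ba   read b → write b, move left, go to s1
s1 | _[_]bba   read _ → write b, move right, go to s1
s1 | _b[b]ba   read b → write _, move left, go to s1
s1 | _[b]_ba   read b → write _, move left, go to s1
s1 | [_]__ba   read _ → write b, move right, go to s1
s1 | b[_]_ba   read _ → write b, move right, go to s1
s1 | bb[_]ba   read _ → write b, move right, go to s1
s1 | bbb[b]a   read b → write _, move left, go to s1
s1 | bb[b]_a   read b → write _, move left, go to s1
s1 | b[b]__a   read b → write _, move left, go to s1
s1 | [b]___a
After 10 steps: state s1, head at -2, tape b___a.

state s1, head at -2, tape b___a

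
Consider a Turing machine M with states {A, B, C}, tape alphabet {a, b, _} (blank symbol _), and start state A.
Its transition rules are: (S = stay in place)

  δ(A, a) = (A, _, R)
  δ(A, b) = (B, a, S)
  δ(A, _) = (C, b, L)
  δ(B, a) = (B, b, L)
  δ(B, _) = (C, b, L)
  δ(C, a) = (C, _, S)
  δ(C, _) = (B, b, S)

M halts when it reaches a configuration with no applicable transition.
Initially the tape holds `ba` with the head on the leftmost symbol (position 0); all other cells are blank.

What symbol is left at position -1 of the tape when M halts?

A | __[b]a   read b → write a, move S, go to B
B | __[a]a   read a → write b, move L, go to B
B | _[_]ba   read _ → write b, move L, go to C
C | [_]bba   read _ → write b, move S, go to B
B | [b]bba
Cell -1 holds b when M halts.

b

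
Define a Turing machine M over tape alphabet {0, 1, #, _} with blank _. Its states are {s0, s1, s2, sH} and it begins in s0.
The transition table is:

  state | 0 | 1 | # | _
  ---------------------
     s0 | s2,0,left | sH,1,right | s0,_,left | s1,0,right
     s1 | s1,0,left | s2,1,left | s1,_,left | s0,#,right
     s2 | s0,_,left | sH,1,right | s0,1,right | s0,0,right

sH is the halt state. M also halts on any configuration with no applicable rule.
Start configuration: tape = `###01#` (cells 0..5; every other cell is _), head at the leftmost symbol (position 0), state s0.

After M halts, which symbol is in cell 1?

_

s0 | ___[#]##01#   read # → write _, move left, go to s0
s0 | __[_]_##01#   read _ → write 0, move right, go to s1
s1 | __0[_]##01#   read _ → write #, move right, go to s0
s0 | __0#[#]#01#   read # → write _, move left, go to s0
s0 | __0[#]_#01#   read # → write _, move left, go to s0
s0 | __[0]__#01#   read 0 → write 0, move left, go to s2
s2 | _[_]0__#01#   read _ → write 0, move right, go to s0
s0 | _0[0]__#01#   read 0 → write 0, move left, go to s2
s2 | _[0]0__#01#   read 0 → write _, move left, go to s0
s0 | [_]_0__#01#   read _ → write 0, move right, go to s1
s1 | 0[_]0__#01#   read _ → write #, move right, go to s0
s0 | 0#[0]__#01#   read 0 → write 0, move left, go to s2
s2 | 0[#]0__#01#   read # → write 1, move right, go to s0
s0 | 01[0]__#01#   read 0 → write 0, move left, go to s2
s2 | 0[1]0__#01#   read 1 → write 1, move right, go to sH
sH | 01[0]__#01#
Cell 1 holds _ when M halts.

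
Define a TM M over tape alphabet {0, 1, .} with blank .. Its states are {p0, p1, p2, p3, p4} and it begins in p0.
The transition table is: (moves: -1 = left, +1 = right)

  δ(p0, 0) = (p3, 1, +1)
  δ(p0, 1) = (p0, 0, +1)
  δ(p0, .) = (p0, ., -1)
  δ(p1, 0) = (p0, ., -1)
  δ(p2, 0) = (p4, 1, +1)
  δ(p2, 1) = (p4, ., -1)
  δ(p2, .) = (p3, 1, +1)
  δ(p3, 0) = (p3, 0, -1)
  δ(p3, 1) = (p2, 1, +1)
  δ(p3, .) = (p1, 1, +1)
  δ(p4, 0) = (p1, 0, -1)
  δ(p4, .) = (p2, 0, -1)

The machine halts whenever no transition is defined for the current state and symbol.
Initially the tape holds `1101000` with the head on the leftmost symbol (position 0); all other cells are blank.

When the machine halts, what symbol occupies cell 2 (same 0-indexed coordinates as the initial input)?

state=p0 head=0 tape=[1]101000   (p0,1)→(p0,0,+1)
state=p0 head=1 tape=0[1]01000   (p0,1)→(p0,0,+1)
state=p0 head=2 tape=00[0]1000   (p0,0)→(p3,1,+1)
state=p3 head=3 tape=001[1]000   (p3,1)→(p2,1,+1)
state=p2 head=4 tape=0011[0]00   (p2,0)→(p4,1,+1)
state=p4 head=5 tape=00111[0]0   (p4,0)→(p1,0,-1)
state=p1 head=4 tape=0011[1]00
Cell 2 holds 1 when M halts.

1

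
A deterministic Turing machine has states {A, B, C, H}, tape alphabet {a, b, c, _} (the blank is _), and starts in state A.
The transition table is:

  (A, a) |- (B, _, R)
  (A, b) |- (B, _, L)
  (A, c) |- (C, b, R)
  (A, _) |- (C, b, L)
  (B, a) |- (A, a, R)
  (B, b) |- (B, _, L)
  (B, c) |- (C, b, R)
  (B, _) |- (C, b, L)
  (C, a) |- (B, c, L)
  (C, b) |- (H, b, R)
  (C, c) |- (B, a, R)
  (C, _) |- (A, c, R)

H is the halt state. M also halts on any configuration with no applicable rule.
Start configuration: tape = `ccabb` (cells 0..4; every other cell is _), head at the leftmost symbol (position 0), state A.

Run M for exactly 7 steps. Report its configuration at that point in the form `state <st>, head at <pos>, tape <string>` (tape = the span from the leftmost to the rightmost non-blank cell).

state=A head=0 tape=[c]cabb   (A,c)→(C,b,R)
state=C head=1 tape=b[c]abb   (C,c)→(B,a,R)
state=B head=2 tape=ba[a]bb   (B,a)→(A,a,R)
state=A head=3 tape=baa[b]b   (A,b)→(B,_,L)
state=B head=2 tape=ba[a]_b   (B,a)→(A,a,R)
state=A head=3 tape=baa[_]b   (A,_)→(C,b,L)
state=C head=2 tape=ba[a]bb   (C,a)→(B,c,L)
state=B head=1 tape=b[a]cbb
After 7 steps: state B, head at 1, tape bacbb.

state B, head at 1, tape bacbb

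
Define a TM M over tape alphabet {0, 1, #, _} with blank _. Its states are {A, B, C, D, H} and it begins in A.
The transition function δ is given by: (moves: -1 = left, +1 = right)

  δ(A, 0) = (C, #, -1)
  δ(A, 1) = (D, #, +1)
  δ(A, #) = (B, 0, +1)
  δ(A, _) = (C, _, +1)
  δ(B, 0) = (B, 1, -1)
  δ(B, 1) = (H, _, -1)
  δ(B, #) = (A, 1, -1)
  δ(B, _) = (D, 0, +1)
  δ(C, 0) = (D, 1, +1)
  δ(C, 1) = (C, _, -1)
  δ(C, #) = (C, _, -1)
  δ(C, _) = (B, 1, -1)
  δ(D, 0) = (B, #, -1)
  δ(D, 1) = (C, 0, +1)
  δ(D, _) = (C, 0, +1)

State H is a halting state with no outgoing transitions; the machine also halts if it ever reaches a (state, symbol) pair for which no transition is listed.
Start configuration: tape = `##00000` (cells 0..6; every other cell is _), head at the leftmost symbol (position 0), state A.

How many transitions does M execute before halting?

15

state=A head=0 tape=__[#]#00000   (A,#)→(B,0,+1)
state=B head=1 tape=__0[#]00000   (B,#)→(A,1,-1)
state=A head=0 tape=__[0]100000   (A,0)→(C,#,-1)
state=C head=-1 tape=_[_]#100000   (C,_)→(B,1,-1)
state=B head=-2 tape=[_]1#100000   (B,_)→(D,0,+1)
state=D head=-1 tape=0[1]#100000   (D,1)→(C,0,+1)
state=C head=0 tape=00[#]100000   (C,#)→(C,_,-1)
state=C head=-1 tape=0[0]_100000   (C,0)→(D,1,+1)
state=D head=0 tape=01[_]100000   (D,_)→(C,0,+1)
state=C head=1 tape=010[1]00000   (C,1)→(C,_,-1)
state=C head=0 tape=01[0]_00000   (C,0)→(D,1,+1)
state=D head=1 tape=011[_]00000   (D,_)→(C,0,+1)
state=C head=2 tape=0110[0]0000   (C,0)→(D,1,+1)
state=D head=3 tape=01101[0]000   (D,0)→(B,#,-1)
state=B head=2 tape=0110[1]#000   (B,1)→(H,_,-1)
state=H head=1 tape=011[0]_#000
M halts after 15 transitions.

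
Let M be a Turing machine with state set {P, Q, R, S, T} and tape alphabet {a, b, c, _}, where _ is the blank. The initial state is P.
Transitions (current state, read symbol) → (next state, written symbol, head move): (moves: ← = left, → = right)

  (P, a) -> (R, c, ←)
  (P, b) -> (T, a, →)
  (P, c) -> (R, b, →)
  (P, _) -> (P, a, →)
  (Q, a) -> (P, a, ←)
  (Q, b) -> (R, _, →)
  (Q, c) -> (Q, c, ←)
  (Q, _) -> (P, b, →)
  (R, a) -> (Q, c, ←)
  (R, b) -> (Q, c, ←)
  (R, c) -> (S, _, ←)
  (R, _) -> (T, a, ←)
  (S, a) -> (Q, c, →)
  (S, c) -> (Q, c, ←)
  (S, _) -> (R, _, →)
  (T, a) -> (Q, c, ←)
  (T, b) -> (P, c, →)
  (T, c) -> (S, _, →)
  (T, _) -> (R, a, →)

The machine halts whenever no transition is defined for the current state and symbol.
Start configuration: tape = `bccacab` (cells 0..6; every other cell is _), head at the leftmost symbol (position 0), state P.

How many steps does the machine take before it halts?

state=P head=0 tape=____[b]ccacab   (P,b)→(T,a,→)
state=T head=1 tape=____a[c]cacab   (T,c)→(S,_,→)
state=S head=2 tape=____a_[c]acab   (S,c)→(Q,c,←)
state=Q head=1 tape=____a[_]cacab   (Q,_)→(P,b,→)
state=P head=2 tape=____ab[c]acab   (P,c)→(R,b,→)
state=R head=3 tape=____abb[a]cab   (R,a)→(Q,c,←)
state=Q head=2 tape=____ab[b]ccab   (Q,b)→(R,_,→)
state=R head=3 tape=____ab_[c]cab   (R,c)→(S,_,←)
state=S head=2 tape=____ab[_]_cab   (S,_)→(R,_,→)
state=R head=3 tape=____ab_[_]cab   (R,_)→(T,a,←)
state=T head=2 tape=____ab[_]acab   (T,_)→(R,a,→)
state=R head=3 tape=____aba[a]cab   (R,a)→(Q,c,←)
state=Q head=2 tape=____ab[a]ccab   (Q,a)→(P,a,←)
state=P head=1 tape=____a[b]accab   (P,b)→(T,a,→)
state=T head=2 tape=____aa[a]ccab   (T,a)→(Q,c,←)
state=Q head=1 tape=____a[a]cccab   (Q,a)→(P,a,←)
state=P head=0 tape=____[a]acccab   (P,a)→(R,c,←)
state=R head=-1 tape=___[_]cacccab   (R,_)→(T,a,←)
state=T head=-2 tape=__[_]acacccab   (T,_)→(R,a,→)
state=R head=-1 tape=__a[a]cacccab   (R,a)→(Q,c,←)
state=Q head=-2 tape=__[a]ccacccab   (Q,a)→(P,a,←)
state=P head=-3 tape=_[_]accacccab   (P,_)→(P,a,→)
state=P head=-2 tape=_a[a]ccacccab   (P,a)→(R,c,←)
state=R head=-3 tape=_[a]cccacccab   (R,a)→(Q,c,←)
state=Q head=-4 tape=[_]ccccacccab   (Q,_)→(P,b,→)
state=P head=-3 tape=b[c]cccacccab   (P,c)→(R,b,→)
state=R head=-2 tape=bb[c]ccacccab   (R,c)→(S,_,←)
state=S head=-3 tape=b[b]_ccacccab
M halts after 27 transitions.

27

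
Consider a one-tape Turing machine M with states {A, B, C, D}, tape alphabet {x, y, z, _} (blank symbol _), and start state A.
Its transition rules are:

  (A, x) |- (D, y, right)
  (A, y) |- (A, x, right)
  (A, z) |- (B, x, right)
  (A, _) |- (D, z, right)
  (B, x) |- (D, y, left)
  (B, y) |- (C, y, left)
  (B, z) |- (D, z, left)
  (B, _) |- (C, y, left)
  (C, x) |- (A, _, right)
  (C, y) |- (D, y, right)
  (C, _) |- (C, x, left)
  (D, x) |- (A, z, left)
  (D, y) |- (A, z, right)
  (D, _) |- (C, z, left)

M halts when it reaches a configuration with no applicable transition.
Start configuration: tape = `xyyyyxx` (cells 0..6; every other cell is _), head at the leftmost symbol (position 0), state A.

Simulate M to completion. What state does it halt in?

C

state=A head=0 tape=[x]yyyyxx___   (A,x)→(D,y,right)
state=D head=1 tape=y[y]yyyxx___   (D,y)→(A,z,right)
state=A head=2 tape=yz[y]yyxx___   (A,y)→(A,x,right)
state=A head=3 tape=yzx[y]yxx___   (A,y)→(A,x,right)
state=A head=4 tape=yzxx[y]xx___   (A,y)→(A,x,right)
state=A head=5 tape=yzxxx[x]x___   (A,x)→(D,y,right)
state=D head=6 tape=yzxxxy[x]___   (D,x)→(A,z,left)
state=A head=5 tape=yzxxx[y]z___   (A,y)→(A,x,right)
state=A head=6 tape=yzxxxx[z]___   (A,z)→(B,x,right)
state=B head=7 tape=yzxxxxx[_]__   (B,_)→(C,y,left)
state=C head=6 tape=yzxxxx[x]y__   (C,x)→(A,_,right)
state=A head=7 tape=yzxxxx_[y]__   (A,y)→(A,x,right)
state=A head=8 tape=yzxxxx_x[_]_   (A,_)→(D,z,right)
state=D head=9 tape=yzxxxx_xz[_]   (D,_)→(C,z,left)
state=C head=8 tape=yzxxxx_x[z]z
No transition is defined for (C, z); M halts in state C.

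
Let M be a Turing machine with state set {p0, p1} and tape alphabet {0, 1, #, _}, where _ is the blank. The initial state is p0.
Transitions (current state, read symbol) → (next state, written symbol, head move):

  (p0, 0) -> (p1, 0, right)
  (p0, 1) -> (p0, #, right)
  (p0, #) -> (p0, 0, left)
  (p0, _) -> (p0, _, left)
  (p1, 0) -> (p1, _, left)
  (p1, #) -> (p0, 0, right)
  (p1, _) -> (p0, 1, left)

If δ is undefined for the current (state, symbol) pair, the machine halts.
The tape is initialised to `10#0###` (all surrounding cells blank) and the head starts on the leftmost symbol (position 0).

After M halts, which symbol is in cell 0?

p0 | [1]0#0###   read 1 → write #, move right, go to p0
p0 | #[0]#0###   read 0 → write 0, move right, go to p1
p1 | #0[#]0###   read # → write 0, move right, go to p0
p0 | #00[0]###   read 0 → write 0, move right, go to p1
p1 | #000[#]##   read # → write 0, move right, go to p0
p0 | #0000[#]#   read # → write 0, move left, go to p0
p0 | #000[0]0#   read 0 → write 0, move right, go to p1
p1 | #0000[0]#   read 0 → write _, move left, go to p1
p1 | #000[0]_#   read 0 → write _, move left, go to p1
p1 | #00[0]__#   read 0 → write _, move left, go to p1
p1 | #0[0]___#   read 0 → write _, move left, go to p1
p1 | #[0]____#   read 0 → write _, move left, go to p1
p1 | [#]_____#   read # → write 0, move right, go to p0
p0 | 0[_]____#   read _ → write _, move left, go to p0
p0 | [0]_____#   read 0 → write 0, move right, go to p1
p1 | 0[_]____#   read _ → write 1, move left, go to p0
p0 | [0]1____#   read 0 → write 0, move right, go to p1
p1 | 0[1]____#
Cell 0 holds 0 when M halts.

0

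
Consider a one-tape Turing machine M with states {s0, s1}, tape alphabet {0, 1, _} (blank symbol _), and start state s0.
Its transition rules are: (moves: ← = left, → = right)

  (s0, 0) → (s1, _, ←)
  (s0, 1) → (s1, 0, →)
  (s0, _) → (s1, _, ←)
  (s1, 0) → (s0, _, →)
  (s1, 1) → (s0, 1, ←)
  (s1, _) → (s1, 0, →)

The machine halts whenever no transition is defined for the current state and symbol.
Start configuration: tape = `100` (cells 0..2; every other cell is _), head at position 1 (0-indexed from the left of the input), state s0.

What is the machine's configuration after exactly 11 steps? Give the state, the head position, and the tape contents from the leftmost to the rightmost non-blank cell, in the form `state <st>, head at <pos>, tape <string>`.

state s1, head at 0, tape 001_0

state=s0 head=1 tape=__1[0]0   (s0,0)→(s1,_,←)
state=s1 head=0 tape=__[1]_0   (s1,1)→(s0,1,←)
state=s0 head=-1 tape=_[_]1_0   (s0,_)→(s1,_,←)
state=s1 head=-2 tape=[_]_1_0   (s1,_)→(s1,0,→)
state=s1 head=-1 tape=0[_]1_0   (s1,_)→(s1,0,→)
state=s1 head=0 tape=00[1]_0   (s1,1)→(s0,1,←)
state=s0 head=-1 tape=0[0]1_0   (s0,0)→(s1,_,←)
state=s1 head=-2 tape=[0]_1_0   (s1,0)→(s0,_,→)
state=s0 head=-1 tape=_[_]1_0   (s0,_)→(s1,_,←)
state=s1 head=-2 tape=[_]_1_0   (s1,_)→(s1,0,→)
state=s1 head=-1 tape=0[_]1_0   (s1,_)→(s1,0,→)
state=s1 head=0 tape=00[1]_0
After 11 steps: state s1, head at 0, tape 001_0.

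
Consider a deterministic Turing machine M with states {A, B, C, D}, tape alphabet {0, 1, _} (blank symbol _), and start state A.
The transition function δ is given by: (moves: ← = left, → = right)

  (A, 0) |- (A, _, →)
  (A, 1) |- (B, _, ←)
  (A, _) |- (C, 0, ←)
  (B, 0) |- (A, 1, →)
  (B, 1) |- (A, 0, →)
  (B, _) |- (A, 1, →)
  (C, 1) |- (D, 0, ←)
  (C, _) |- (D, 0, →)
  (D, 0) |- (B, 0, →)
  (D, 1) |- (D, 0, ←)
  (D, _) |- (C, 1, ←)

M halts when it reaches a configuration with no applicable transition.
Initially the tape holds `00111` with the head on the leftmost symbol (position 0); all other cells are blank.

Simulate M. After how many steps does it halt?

state=A head=0 tape=_[0]0111   (A,0)→(A,_,→)
state=A head=1 tape=__[0]111   (A,0)→(A,_,→)
state=A head=2 tape=___[1]11   (A,1)→(B,_,←)
state=B head=1 tape=__[_]_11   (B,_)→(A,1,→)
state=A head=2 tape=__1[_]11   (A,_)→(C,0,←)
state=C head=1 tape=__[1]011   (C,1)→(D,0,←)
state=D head=0 tape=_[_]0011   (D,_)→(C,1,←)
state=C head=-1 tape=[_]10011   (C,_)→(D,0,→)
state=D head=0 tape=0[1]0011   (D,1)→(D,0,←)
state=D head=-1 tape=[0]00011   (D,0)→(B,0,→)
state=B head=0 tape=0[0]0011   (B,0)→(A,1,→)
state=A head=1 tape=01[0]011   (A,0)→(A,_,→)
state=A head=2 tape=01_[0]11   (A,0)→(A,_,→)
state=A head=3 tape=01__[1]1   (A,1)→(B,_,←)
state=B head=2 tape=01_[_]_1   (B,_)→(A,1,→)
state=A head=3 tape=01_1[_]1   (A,_)→(C,0,←)
state=C head=2 tape=01_[1]01   (C,1)→(D,0,←)
state=D head=1 tape=01[_]001   (D,_)→(C,1,←)
state=C head=0 tape=0[1]1001   (C,1)→(D,0,←)
state=D head=-1 tape=[0]01001   (D,0)→(B,0,→)
state=B head=0 tape=0[0]1001   (B,0)→(A,1,→)
state=A head=1 tape=01[1]001   (A,1)→(B,_,←)
state=B head=0 tape=0[1]_001   (B,1)→(A,0,→)
state=A head=1 tape=00[_]001   (A,_)→(C,0,←)
state=C head=0 tape=0[0]0001
M halts after 24 transitions.

24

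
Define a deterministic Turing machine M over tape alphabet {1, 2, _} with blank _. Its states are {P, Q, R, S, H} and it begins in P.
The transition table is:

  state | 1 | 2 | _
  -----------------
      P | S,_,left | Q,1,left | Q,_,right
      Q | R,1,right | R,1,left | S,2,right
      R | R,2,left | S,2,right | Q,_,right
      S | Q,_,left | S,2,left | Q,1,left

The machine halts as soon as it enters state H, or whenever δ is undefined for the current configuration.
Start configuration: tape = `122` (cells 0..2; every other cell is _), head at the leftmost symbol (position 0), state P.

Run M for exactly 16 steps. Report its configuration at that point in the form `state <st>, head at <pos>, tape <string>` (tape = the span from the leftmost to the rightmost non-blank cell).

state Q, head at -2, tape 22222

P | ___[1]22   read 1 → write _, move left, go to S
S | __[_]_22   read _ → write 1, move left, go to Q
Q | _[_]1_22   read _ → write 2, move right, go to S
S | _2[1]_22   read 1 → write _, move left, go to Q
Q | _[2]__22   read 2 → write 1, move left, go to R
R | [_]1__22   read _ → write _, move right, go to Q
Q | _[1]__22   read 1 → write 1, move right, go to R
R | _1[_]_22   read _ → write _, move right, go to Q
Q | _1_[_]22   read _ → write 2, move right, go to S
S | _1_2[2]2   read 2 → write 2, move left, go to S
S | _1_[2]22   read 2 → write 2, move left, go to S
S | _1[_]222   read _ → write 1, move left, go to Q
Q | _[1]1222   read 1 → write 1, move right, go to R
R | _1[1]222   read 1 → write 2, move left, go to R
R | _[1]2222   read 1 → write 2, move left, go to R
R | [_]22222   read _ → write _, move right, go to Q
Q | _[2]2222
After 16 steps: state Q, head at -2, tape 22222.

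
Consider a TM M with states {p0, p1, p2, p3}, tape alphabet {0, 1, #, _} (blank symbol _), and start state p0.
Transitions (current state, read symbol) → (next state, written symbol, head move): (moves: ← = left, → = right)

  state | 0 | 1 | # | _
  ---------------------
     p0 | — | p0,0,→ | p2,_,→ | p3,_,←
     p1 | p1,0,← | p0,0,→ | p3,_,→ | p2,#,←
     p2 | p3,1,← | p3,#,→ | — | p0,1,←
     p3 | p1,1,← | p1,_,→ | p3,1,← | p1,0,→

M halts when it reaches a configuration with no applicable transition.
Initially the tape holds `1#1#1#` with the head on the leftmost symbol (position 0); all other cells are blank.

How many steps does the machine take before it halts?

32

state=p0 head=0 tape=_____[1]#1#1#_   (p0,1)→(p0,0,→)
state=p0 head=1 tape=_____0[#]1#1#_   (p0,#)→(p2,_,→)
state=p2 head=2 tape=_____0_[1]#1#_   (p2,1)→(p3,#,→)
state=p3 head=3 tape=_____0_#[#]1#_   (p3,#)→(p3,1,←)
state=p3 head=2 tape=_____0_[#]11#_   (p3,#)→(p3,1,←)
state=p3 head=1 tape=_____0[_]111#_   (p3,_)→(p1,0,→)
state=p1 head=2 tape=_____00[1]11#_   (p1,1)→(p0,0,→)
state=p0 head=3 tape=_____000[1]1#_   (p0,1)→(p0,0,→)
state=p0 head=4 tape=_____0000[1]#_   (p0,1)→(p0,0,→)
state=p0 head=5 tape=_____00000[#]_   (p0,#)→(p2,_,→)
state=p2 head=6 tape=_____00000_[_]   (p2,_)→(p0,1,←)
state=p0 head=5 tape=_____00000[_]1   (p0,_)→(p3,_,←)
state=p3 head=4 tape=_____0000[0]_1   (p3,0)→(p1,1,←)
state=p1 head=3 tape=_____000[0]1_1   (p1,0)→(p1,0,←)
state=p1 head=2 tape=_____00[0]01_1   (p1,0)→(p1,0,←)
state=p1 head=1 tape=_____0[0]001_1   (p1,0)→(p1,0,←)
state=p1 head=0 tape=_____[0]0001_1   (p1,0)→(p1,0,←)
state=p1 head=-1 tape=____[_]00001_1   (p1,_)→(p2,#,←)
state=p2 head=-2 tape=___[_]#00001_1   (p2,_)→(p0,1,←)
state=p0 head=-3 tape=__[_]1#00001_1   (p0,_)→(p3,_,←)
state=p3 head=-4 tape=_[_]_1#00001_1   (p3,_)→(p1,0,→)
state=p1 head=-3 tape=_0[_]1#00001_1   (p1,_)→(p2,#,←)
state=p2 head=-4 tape=_[0]#1#00001_1   (p2,0)→(p3,1,←)
state=p3 head=-5 tape=[_]1#1#00001_1   (p3,_)→(p1,0,→)
state=p1 head=-4 tape=0[1]#1#00001_1   (p1,1)→(p0,0,→)
state=p0 head=-3 tape=00[#]1#00001_1   (p0,#)→(p2,_,→)
state=p2 head=-2 tape=00_[1]#00001_1   (p2,1)→(p3,#,→)
state=p3 head=-1 tape=00_#[#]00001_1   (p3,#)→(p3,1,←)
state=p3 head=-2 tape=00_[#]100001_1   (p3,#)→(p3,1,←)
state=p3 head=-3 tape=00[_]1100001_1   (p3,_)→(p1,0,→)
state=p1 head=-2 tape=000[1]100001_1   (p1,1)→(p0,0,→)
state=p0 head=-1 tape=0000[1]00001_1   (p0,1)→(p0,0,→)
state=p0 head=0 tape=00000[0]0001_1
M halts after 32 transitions.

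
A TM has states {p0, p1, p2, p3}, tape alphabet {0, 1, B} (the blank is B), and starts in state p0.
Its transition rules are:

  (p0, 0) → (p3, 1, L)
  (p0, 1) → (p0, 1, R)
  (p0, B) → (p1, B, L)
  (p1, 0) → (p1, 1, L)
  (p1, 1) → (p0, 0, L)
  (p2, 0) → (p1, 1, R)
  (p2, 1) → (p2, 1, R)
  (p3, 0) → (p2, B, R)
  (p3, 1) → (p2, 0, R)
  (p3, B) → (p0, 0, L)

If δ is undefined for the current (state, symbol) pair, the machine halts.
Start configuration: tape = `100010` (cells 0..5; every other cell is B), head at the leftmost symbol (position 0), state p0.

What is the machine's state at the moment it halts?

p1

state=p0 head=0 tape=[1]00010B   (p0,1)→(p0,1,R)
state=p0 head=1 tape=1[0]0010B   (p0,0)→(p3,1,L)
state=p3 head=0 tape=[1]10010B   (p3,1)→(p2,0,R)
state=p2 head=1 tape=0[1]0010B   (p2,1)→(p2,1,R)
state=p2 head=2 tape=01[0]010B   (p2,0)→(p1,1,R)
state=p1 head=3 tape=011[0]10B   (p1,0)→(p1,1,L)
state=p1 head=2 tape=01[1]110B   (p1,1)→(p0,0,L)
state=p0 head=1 tape=0[1]0110B   (p0,1)→(p0,1,R)
state=p0 head=2 tape=01[0]110B   (p0,0)→(p3,1,L)
state=p3 head=1 tape=0[1]1110B   (p3,1)→(p2,0,R)
state=p2 head=2 tape=00[1]110B   (p2,1)→(p2,1,R)
state=p2 head=3 tape=001[1]10B   (p2,1)→(p2,1,R)
state=p2 head=4 tape=0011[1]0B   (p2,1)→(p2,1,R)
state=p2 head=5 tape=00111[0]B   (p2,0)→(p1,1,R)
state=p1 head=6 tape=001111[B]
No transition is defined for (p1, B); M halts in state p1.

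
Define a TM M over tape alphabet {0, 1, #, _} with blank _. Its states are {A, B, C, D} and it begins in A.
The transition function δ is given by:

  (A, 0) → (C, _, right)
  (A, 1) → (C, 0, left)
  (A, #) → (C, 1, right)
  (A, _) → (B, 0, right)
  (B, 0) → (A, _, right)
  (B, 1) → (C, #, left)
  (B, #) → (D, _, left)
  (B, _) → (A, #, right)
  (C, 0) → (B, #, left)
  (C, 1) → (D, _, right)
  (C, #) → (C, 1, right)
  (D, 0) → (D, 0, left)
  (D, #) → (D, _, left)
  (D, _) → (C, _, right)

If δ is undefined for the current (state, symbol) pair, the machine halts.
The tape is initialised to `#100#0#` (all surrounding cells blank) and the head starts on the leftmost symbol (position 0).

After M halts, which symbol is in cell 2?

1

A | [#]100#0#   read # → write 1, move right, go to C
C | 1[1]00#0#   read 1 → write _, move right, go to D
D | 1_[0]0#0#   read 0 → write 0, move left, go to D
D | 1[_]00#0#   read _ → write _, move right, go to C
C | 1_[0]0#0#   read 0 → write #, move left, go to B
B | 1[_]#0#0#   read _ → write #, move right, go to A
A | 1#[#]0#0#   read # → write 1, move right, go to C
C | 1#1[0]#0#   read 0 → write #, move left, go to B
B | 1#[1]##0#   read 1 → write #, move left, go to C
C | 1[#]###0#   read # → write 1, move right, go to C
C | 11[#]##0#   read # → write 1, move right, go to C
C | 111[#]#0#   read # → write 1, move right, go to C
C | 1111[#]0#   read # → write 1, move right, go to C
C | 11111[0]#   read 0 → write #, move left, go to B
B | 1111[1]##   read 1 → write #, move left, go to C
C | 111[1]###   read 1 → write _, move right, go to D
D | 111_[#]##   read # → write _, move left, go to D
D | 111[_]_##   read _ → write _, move right, go to C
C | 111_[_]##
Cell 2 holds 1 when M halts.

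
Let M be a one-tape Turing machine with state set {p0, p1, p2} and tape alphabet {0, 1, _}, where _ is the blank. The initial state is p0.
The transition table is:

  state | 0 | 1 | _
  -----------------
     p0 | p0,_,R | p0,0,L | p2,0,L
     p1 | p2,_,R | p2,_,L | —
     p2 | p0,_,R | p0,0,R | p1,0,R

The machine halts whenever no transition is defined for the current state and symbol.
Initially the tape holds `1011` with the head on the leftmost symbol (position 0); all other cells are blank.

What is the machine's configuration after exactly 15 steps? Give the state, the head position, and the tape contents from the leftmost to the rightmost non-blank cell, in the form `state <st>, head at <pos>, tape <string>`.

p0 | __[1]011   read 1 → write 0, move L, go to p0
p0 | _[_]0011   read _ → write 0, move L, go to p2
p2 | [_]00011   read _ → write 0, move R, go to p1
p1 | 0[0]0011   read 0 → write _, move R, go to p2
p2 | 0_[0]011   read 0 → write _, move R, go to p0
p0 | 0__[0]11   read 0 → write _, move R, go to p0
p0 | 0___[1]1   read 1 → write 0, move L, go to p0
p0 | 0__[_]01   read _ → write 0, move L, go to p2
p2 | 0_[_]001   read _ → write 0, move R, go to p1
p1 | 0_0[0]01   read 0 → write _, move R, go to p2
p2 | 0_0_[0]1   read 0 → write _, move R, go to p0
p0 | 0_0__[1]   read 1 → write 0, move L, go to p0
p0 | 0_0_[_]0   read _ → write 0, move L, go to p2
p2 | 0_0[_]00   read _ → write 0, move R, go to p1
p1 | 0_00[0]0   read 0 → write _, move R, go to p2
p2 | 0_00_[0]
After 15 steps: state p2, head at 3, tape 0_00_0.

state p2, head at 3, tape 0_00_0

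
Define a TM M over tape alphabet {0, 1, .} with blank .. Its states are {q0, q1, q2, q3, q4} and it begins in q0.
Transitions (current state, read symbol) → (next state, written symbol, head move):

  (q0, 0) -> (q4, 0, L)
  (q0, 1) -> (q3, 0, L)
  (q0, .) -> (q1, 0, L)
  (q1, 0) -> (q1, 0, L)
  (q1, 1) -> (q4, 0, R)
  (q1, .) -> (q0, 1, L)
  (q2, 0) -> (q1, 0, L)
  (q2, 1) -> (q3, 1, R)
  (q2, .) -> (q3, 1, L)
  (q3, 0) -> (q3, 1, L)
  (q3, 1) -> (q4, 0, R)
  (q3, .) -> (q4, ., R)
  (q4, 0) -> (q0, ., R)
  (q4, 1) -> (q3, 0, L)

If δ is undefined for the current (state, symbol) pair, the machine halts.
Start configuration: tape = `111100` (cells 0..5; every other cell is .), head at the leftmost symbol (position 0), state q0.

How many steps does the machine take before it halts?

state=q0 head=0 tape=.[1]11100   (q0,1)→(q3,0,L)
state=q3 head=-1 tape=[.]011100   (q3,.)→(q4,.,R)
state=q4 head=0 tape=.[0]11100   (q4,0)→(q0,.,R)
state=q0 head=1 tape=..[1]1100   (q0,1)→(q3,0,L)
state=q3 head=0 tape=.[.]01100   (q3,.)→(q4,.,R)
state=q4 head=1 tape=..[0]1100   (q4,0)→(q0,.,R)
state=q0 head=2 tape=...[1]100   (q0,1)→(q3,0,L)
state=q3 head=1 tape=..[.]0100   (q3,.)→(q4,.,R)
state=q4 head=2 tape=...[0]100   (q4,0)→(q0,.,R)
state=q0 head=3 tape=....[1]00   (q0,1)→(q3,0,L)
state=q3 head=2 tape=...[.]000   (q3,.)→(q4,.,R)
state=q4 head=3 tape=....[0]00   (q4,0)→(q0,.,R)
state=q0 head=4 tape=.....[0]0   (q0,0)→(q4,0,L)
state=q4 head=3 tape=....[.]00
M halts after 13 transitions.

13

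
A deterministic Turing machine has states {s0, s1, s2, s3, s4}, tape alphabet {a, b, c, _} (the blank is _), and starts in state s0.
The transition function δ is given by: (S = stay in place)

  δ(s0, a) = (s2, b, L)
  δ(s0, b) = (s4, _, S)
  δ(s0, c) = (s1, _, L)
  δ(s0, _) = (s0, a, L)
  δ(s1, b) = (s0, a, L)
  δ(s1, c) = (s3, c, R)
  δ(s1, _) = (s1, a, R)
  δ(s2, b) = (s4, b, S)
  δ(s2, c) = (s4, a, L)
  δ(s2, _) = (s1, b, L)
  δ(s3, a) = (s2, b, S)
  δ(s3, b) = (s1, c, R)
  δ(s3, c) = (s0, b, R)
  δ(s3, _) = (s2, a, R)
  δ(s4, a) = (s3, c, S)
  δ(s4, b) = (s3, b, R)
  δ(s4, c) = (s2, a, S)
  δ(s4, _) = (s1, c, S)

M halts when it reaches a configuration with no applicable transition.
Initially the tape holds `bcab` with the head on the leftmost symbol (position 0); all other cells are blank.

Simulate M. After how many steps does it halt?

14

state=s0 head=0 tape=_[b]cab   (s0,b)→(s4,_,S)
state=s4 head=0 tape=_[_]cab   (s4,_)→(s1,c,S)
state=s1 head=0 tape=_[c]cab   (s1,c)→(s3,c,R)
state=s3 head=1 tape=_c[c]ab   (s3,c)→(s0,b,R)
state=s0 head=2 tape=_cb[a]b   (s0,a)→(s2,b,L)
state=s2 head=1 tape=_c[b]bb   (s2,b)→(s4,b,S)
state=s4 head=1 tape=_c[b]bb   (s4,b)→(s3,b,R)
state=s3 head=2 tape=_cb[b]b   (s3,b)→(s1,c,R)
state=s1 head=3 tape=_cbc[b]   (s1,b)→(s0,a,L)
state=s0 head=2 tape=_cb[c]a   (s0,c)→(s1,_,L)
state=s1 head=1 tape=_c[b]_a   (s1,b)→(s0,a,L)
state=s0 head=0 tape=_[c]a_a   (s0,c)→(s1,_,L)
state=s1 head=-1 tape=[_]_a_a   (s1,_)→(s1,a,R)
state=s1 head=0 tape=a[_]a_a   (s1,_)→(s1,a,R)
state=s1 head=1 tape=aa[a]_a
M halts after 14 transitions.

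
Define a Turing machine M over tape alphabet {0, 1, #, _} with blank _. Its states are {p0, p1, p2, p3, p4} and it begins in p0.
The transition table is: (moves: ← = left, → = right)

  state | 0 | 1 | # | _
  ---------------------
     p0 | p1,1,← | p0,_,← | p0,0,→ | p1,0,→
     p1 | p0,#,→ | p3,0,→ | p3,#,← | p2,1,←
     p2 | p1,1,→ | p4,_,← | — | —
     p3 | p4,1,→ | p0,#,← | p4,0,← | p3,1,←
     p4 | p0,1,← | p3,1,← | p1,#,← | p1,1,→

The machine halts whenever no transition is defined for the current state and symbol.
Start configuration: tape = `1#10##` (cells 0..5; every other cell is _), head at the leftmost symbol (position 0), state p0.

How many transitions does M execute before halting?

state=p0 head=0 tape=____[1]#10##   (p0,1)→(p0,_,←)
state=p0 head=-1 tape=___[_]_#10##   (p0,_)→(p1,0,→)
state=p1 head=0 tape=___0[_]#10##   (p1,_)→(p2,1,←)
state=p2 head=-1 tape=___[0]1#10##   (p2,0)→(p1,1,→)
state=p1 head=0 tape=___1[1]#10##   (p1,1)→(p3,0,→)
state=p3 head=1 tape=___10[#]10##   (p3,#)→(p4,0,←)
state=p4 head=0 tape=___1[0]010##   (p4,0)→(p0,1,←)
state=p0 head=-1 tape=___[1]1010##   (p0,1)→(p0,_,←)
state=p0 head=-2 tape=__[_]_1010##   (p0,_)→(p1,0,→)
state=p1 head=-1 tape=__0[_]1010##   (p1,_)→(p2,1,←)
state=p2 head=-2 tape=__[0]11010##   (p2,0)→(p1,1,→)
state=p1 head=-1 tape=__1[1]1010##   (p1,1)→(p3,0,→)
state=p3 head=0 tape=__10[1]010##   (p3,1)→(p0,#,←)
state=p0 head=-1 tape=__1[0]#010##   (p0,0)→(p1,1,←)
state=p1 head=-2 tape=__[1]1#010##   (p1,1)→(p3,0,→)
state=p3 head=-1 tape=__0[1]#010##   (p3,1)→(p0,#,←)
state=p0 head=-2 tape=__[0]##010##   (p0,0)→(p1,1,←)
state=p1 head=-3 tape=_[_]1##010##   (p1,_)→(p2,1,←)
state=p2 head=-4 tape=[_]11##010##
M halts after 18 transitions.

18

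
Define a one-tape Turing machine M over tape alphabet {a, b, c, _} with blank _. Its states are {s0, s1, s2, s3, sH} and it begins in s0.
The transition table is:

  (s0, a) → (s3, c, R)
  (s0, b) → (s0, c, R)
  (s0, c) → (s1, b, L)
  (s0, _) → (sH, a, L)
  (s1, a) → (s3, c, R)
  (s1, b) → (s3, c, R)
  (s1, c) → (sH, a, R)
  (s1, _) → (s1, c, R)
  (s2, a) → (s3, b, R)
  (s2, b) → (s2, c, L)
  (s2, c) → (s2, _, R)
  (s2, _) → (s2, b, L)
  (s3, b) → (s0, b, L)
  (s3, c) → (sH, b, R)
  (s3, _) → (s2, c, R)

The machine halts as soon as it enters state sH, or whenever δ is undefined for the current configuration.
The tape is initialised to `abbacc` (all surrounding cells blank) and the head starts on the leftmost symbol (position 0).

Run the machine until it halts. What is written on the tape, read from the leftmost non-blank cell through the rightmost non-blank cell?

state=s0 head=0 tape=_[a]bbacc   (s0,a)→(s3,c,R)
state=s3 head=1 tape=_c[b]bacc   (s3,b)→(s0,b,L)
state=s0 head=0 tape=_[c]bbacc   (s0,c)→(s1,b,L)
state=s1 head=-1 tape=[_]bbbacc   (s1,_)→(s1,c,R)
state=s1 head=0 tape=c[b]bbacc   (s1,b)→(s3,c,R)
state=s3 head=1 tape=cc[b]bacc   (s3,b)→(s0,b,L)
state=s0 head=0 tape=c[c]bbacc   (s0,c)→(s1,b,L)
state=s1 head=-1 tape=[c]bbbacc   (s1,c)→(sH,a,R)
state=sH head=0 tape=a[b]bbacc
The non-blank tape span at halt is abbbacc.

abbbacc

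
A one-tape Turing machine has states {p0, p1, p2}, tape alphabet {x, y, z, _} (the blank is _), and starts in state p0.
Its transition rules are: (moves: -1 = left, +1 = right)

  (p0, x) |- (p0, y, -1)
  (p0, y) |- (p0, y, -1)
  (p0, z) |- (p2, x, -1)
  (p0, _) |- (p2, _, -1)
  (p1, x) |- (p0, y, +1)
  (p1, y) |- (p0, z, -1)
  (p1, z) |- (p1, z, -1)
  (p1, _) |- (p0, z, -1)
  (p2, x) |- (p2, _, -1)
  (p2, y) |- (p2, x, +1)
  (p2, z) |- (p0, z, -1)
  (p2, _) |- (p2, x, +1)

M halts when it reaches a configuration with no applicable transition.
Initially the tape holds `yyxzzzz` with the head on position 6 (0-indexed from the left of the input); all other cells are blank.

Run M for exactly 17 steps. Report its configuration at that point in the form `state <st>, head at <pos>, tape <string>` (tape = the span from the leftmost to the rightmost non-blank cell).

state p0, head at -1, tape xxyyyzxzx

state=p0 head=6 tape=__yyxzzz[z]   (p0,z)→(p2,x,-1)
state=p2 head=5 tape=__yyxzz[z]x   (p2,z)→(p0,z,-1)
state=p0 head=4 tape=__yyxz[z]zx   (p0,z)→(p2,x,-1)
state=p2 head=3 tape=__yyx[z]xzx   (p2,z)→(p0,z,-1)
state=p0 head=2 tape=__yy[x]zxzx   (p0,x)→(p0,y,-1)
state=p0 head=1 tape=__y[y]yzxzx   (p0,y)→(p0,y,-1)
state=p0 head=0 tape=__[y]yyzxzx   (p0,y)→(p0,y,-1)
state=p0 head=-1 tape=_[_]yyyzxzx   (p0,_)→(p2,_,-1)
state=p2 head=-2 tape=[_]_yyyzxzx   (p2,_)→(p2,x,+1)
state=p2 head=-1 tape=x[_]yyyzxzx   (p2,_)→(p2,x,+1)
state=p2 head=0 tape=xx[y]yyzxzx   (p2,y)→(p2,x,+1)
state=p2 head=1 tape=xxx[y]yzxzx   (p2,y)→(p2,x,+1)
state=p2 head=2 tape=xxxx[y]zxzx   (p2,y)→(p2,x,+1)
state=p2 head=3 tape=xxxxx[z]xzx   (p2,z)→(p0,z,-1)
state=p0 head=2 tape=xxxx[x]zxzx   (p0,x)→(p0,y,-1)
state=p0 head=1 tape=xxx[x]yzxzx   (p0,x)→(p0,y,-1)
state=p0 head=0 tape=xx[x]yyzxzx   (p0,x)→(p0,y,-1)
state=p0 head=-1 tape=x[x]yyyzxzx
After 17 steps: state p0, head at -1, tape xxyyyzxzx.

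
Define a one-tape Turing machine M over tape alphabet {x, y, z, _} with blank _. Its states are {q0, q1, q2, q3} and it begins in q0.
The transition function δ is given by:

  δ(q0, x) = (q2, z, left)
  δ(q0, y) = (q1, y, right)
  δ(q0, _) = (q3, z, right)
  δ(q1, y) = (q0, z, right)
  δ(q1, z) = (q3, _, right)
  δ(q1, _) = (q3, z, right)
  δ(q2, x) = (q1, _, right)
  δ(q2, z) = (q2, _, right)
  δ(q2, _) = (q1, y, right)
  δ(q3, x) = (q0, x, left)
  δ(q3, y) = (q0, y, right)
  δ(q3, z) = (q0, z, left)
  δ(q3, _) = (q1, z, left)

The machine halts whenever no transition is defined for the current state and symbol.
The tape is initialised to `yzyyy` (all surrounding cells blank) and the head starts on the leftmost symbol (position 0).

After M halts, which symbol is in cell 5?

state=q0 head=0 tape=[y]zyyy__   (q0,y)→(q1,y,right)
state=q1 head=1 tape=y[z]yyy__   (q1,z)→(q3,_,right)
state=q3 head=2 tape=y_[y]yy__   (q3,y)→(q0,y,right)
state=q0 head=3 tape=y_y[y]y__   (q0,y)→(q1,y,right)
state=q1 head=4 tape=y_yy[y]__   (q1,y)→(q0,z,right)
state=q0 head=5 tape=y_yyz[_]_   (q0,_)→(q3,z,right)
state=q3 head=6 tape=y_yyzz[_]   (q3,_)→(q1,z,left)
state=q1 head=5 tape=y_yyz[z]z   (q1,z)→(q3,_,right)
state=q3 head=6 tape=y_yyz_[z]   (q3,z)→(q0,z,left)
state=q0 head=5 tape=y_yyz[_]z   (q0,_)→(q3,z,right)
state=q3 head=6 tape=y_yyzz[z]   (q3,z)→(q0,z,left)
state=q0 head=5 tape=y_yyz[z]z
Cell 5 holds z when M halts.

z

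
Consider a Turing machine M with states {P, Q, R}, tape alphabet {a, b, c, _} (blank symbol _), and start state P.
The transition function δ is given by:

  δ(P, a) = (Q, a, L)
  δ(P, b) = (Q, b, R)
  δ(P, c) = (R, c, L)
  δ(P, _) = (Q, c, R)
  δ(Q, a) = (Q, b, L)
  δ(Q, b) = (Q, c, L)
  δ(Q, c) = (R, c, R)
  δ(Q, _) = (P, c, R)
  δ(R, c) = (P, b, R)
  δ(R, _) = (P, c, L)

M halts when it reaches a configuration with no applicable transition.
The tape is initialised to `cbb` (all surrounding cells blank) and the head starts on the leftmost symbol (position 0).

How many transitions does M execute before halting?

state=P head=0 tape=__[c]bb   (P,c)→(R,c,L)
state=R head=-1 tape=_[_]cbb   (R,_)→(P,c,L)
state=P head=-2 tape=[_]ccbb   (P,_)→(Q,c,R)
state=Q head=-1 tape=c[c]cbb   (Q,c)→(R,c,R)
state=R head=0 tape=cc[c]bb   (R,c)→(P,b,R)
state=P head=1 tape=ccb[b]b   (P,b)→(Q,b,R)
state=Q head=2 tape=ccbb[b]   (Q,b)→(Q,c,L)
state=Q head=1 tape=ccb[b]c   (Q,b)→(Q,c,L)
state=Q head=0 tape=cc[b]cc   (Q,b)→(Q,c,L)
state=Q head=-1 tape=c[c]ccc   (Q,c)→(R,c,R)
state=R head=0 tape=cc[c]cc   (R,c)→(P,b,R)
state=P head=1 tape=ccb[c]c   (P,c)→(R,c,L)
state=R head=0 tape=cc[b]cc
M halts after 12 transitions.

12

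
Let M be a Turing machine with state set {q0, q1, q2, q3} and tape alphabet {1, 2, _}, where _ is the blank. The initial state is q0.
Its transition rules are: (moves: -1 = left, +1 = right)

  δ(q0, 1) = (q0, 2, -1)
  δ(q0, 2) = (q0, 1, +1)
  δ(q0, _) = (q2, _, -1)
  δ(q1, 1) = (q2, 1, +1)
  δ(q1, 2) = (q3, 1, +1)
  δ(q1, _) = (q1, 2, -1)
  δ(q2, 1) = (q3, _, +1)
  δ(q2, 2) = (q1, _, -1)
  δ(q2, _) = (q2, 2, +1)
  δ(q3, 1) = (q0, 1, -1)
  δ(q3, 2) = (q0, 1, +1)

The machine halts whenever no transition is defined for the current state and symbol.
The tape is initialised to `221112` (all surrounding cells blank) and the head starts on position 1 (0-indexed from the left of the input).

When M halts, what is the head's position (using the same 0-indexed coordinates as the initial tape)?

0

q0 | __2[2]1112   read 2 → write 1, move +1, go to q0
q0 | __21[1]112   read 1 → write 2, move -1, go to q0
q0 | __2[1]2112   read 1 → write 2, move -1, go to q0
q0 | __[2]22112   read 2 → write 1, move +1, go to q0
q0 | __1[2]2112   read 2 → write 1, move +1, go to q0
q0 | __11[2]112   read 2 → write 1, move +1, go to q0
q0 | __111[1]12   read 1 → write 2, move -1, go to q0
q0 | __11[1]212   read 1 → write 2, move -1, go to q0
q0 | __1[1]2212   read 1 → write 2, move -1, go to q0
q0 | __[1]22212   read 1 → write 2, move -1, go to q0
q0 | _[_]222212   read _ → write _, move -1, go to q2
q2 | [_]_222212   read _ → write 2, move +1, go to q2
q2 | 2[_]222212   read _ → write 2, move +1, go to q2
q2 | 22[2]22212   read 2 → write _, move -1, go to q1
q1 | 2[2]_22212   read 2 → write 1, move +1, go to q3
q3 | 21[_]22212
At halt the head is at cell 0.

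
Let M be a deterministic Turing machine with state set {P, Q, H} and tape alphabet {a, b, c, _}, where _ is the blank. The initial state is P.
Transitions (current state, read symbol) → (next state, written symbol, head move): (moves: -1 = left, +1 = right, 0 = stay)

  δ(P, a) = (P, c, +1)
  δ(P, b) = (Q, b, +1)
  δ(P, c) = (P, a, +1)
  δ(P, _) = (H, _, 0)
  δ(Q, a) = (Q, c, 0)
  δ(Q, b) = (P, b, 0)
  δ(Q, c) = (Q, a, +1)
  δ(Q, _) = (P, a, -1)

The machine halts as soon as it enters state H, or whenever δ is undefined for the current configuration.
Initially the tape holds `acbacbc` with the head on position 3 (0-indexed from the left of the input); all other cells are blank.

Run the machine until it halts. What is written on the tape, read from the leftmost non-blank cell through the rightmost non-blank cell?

state=P head=3 tape=acb[a]cbc__   (P,a)→(P,c,+1)
state=P head=4 tape=acbc[c]bc__   (P,c)→(P,a,+1)
state=P head=5 tape=acbca[b]c__   (P,b)→(Q,b,+1)
state=Q head=6 tape=acbcab[c]__   (Q,c)→(Q,a,+1)
state=Q head=7 tape=acbcaba[_]_   (Q,_)→(P,a,-1)
state=P head=6 tape=acbcab[a]a_   (P,a)→(P,c,+1)
state=P head=7 tape=acbcabc[a]_   (P,a)→(P,c,+1)
state=P head=8 tape=acbcabcc[_]   (P,_)→(H,_,0)
state=H head=8 tape=acbcabcc[_]
The non-blank tape span at halt is acbcabcc.

acbcabcc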